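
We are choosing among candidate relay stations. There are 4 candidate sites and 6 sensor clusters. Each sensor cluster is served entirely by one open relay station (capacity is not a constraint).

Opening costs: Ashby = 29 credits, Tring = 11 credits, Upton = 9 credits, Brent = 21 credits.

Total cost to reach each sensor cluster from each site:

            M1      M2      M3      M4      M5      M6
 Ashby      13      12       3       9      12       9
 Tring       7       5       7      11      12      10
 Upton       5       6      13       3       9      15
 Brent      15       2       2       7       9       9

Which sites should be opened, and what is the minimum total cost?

For any fixed open set, each sensor cluster goes to its cheapest open site; total = fixed + service.
{Tring, Upton}: M1→Upton 5, M2→Tring 5, M3→Tring 7, M4→Upton 3, M5→Upton 9, M6→Tring 10. Service 39; fixed 20; total 59.
{Upton}: M1→Upton 5, M2→Upton 6, M3→Upton 13, M4→Upton 3, M5→Upton 9, M6→Upton 15. Service 51; fixed 9; total 60.
{Upton, Brent}: service 30 + fixed 30 = 60
{Ashby, Tring, Upton, Brent}: M1→Upton 5, M2→Brent 2, M3→Brent 2, M4→Upton 3, M5→Upton 9, M6→Ashby 9. Service 30; fixed 70; total 100.
(All 15 nonempty subsets were checked; Tring and Upton is lowest.)

Open Tring and Upton; minimum total cost 59.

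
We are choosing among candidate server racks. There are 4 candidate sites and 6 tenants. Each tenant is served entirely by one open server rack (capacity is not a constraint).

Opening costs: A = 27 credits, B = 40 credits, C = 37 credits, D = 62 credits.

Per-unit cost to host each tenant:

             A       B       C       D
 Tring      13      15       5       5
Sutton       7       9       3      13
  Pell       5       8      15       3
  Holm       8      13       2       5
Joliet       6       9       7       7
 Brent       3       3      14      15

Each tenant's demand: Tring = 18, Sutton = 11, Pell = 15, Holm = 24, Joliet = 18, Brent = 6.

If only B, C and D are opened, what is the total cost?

Each tenant is assigned to its cheapest site among the open ones.
{B, C, D}: Tring→C 5·18=90, Sutton→C 3·11=33, Pell→D 3·15=45, Holm→C 2·24=48, Joliet→C 7·18=126, Brent→B 3·6=18. Service 360; fixed 139; total 499.

Total cost: 499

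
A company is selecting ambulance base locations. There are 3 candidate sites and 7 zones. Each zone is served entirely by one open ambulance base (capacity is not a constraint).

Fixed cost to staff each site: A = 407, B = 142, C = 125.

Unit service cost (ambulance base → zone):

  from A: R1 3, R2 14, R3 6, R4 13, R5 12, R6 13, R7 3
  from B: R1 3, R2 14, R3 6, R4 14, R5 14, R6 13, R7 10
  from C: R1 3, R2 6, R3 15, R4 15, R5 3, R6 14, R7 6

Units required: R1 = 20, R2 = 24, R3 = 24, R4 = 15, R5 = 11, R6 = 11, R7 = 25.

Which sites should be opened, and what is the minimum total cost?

For any fixed open set, each zone goes to its cheapest open site; total = fixed + service.
{B, C}: R1→B 3·20=60, R2→C 6·24=144, R3→B 6·24=144, R4→B 14·15=210, R5→C 3·11=33, R6→B 13·11=143, R7→C 6·25=150. Service 884; fixed 267; total 1151.
{C}: service 1126 + fixed 125 = 1251
{A, C}: service 794 + fixed 532 = 1326
{A, B, C}: service 794 + fixed 674 = 1468
(All 7 nonempty subsets were checked; B and C is lowest.)

Open B and C; minimum total cost 1151.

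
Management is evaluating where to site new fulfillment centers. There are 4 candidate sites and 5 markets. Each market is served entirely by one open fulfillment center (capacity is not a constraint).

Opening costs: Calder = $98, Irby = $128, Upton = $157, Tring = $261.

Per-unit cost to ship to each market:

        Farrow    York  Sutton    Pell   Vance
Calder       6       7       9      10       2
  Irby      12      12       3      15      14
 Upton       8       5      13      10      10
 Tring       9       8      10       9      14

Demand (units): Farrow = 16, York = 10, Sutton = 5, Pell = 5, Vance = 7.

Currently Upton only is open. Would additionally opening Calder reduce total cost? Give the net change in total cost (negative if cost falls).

Current service cost with {Upton}: 363.
Adding Calder: each market re-picks its cheapest; new service cost 255, saving 108.
Extra fixed cost: 98. Net change = 98 − 108 = -10.
(Totals: 520 → 510.)

Yes — net change −10 (cost falls by 10).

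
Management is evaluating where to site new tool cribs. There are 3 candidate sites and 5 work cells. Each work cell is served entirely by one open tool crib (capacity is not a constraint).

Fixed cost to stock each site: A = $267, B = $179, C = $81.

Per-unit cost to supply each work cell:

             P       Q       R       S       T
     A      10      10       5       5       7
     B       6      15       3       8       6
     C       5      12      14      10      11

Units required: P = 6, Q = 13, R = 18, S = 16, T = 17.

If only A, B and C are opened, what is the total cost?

Each work cell is assigned to its cheapest site among the open ones.
{A, B, C}: P→C 5·6=30, Q→A 10·13=130, R→B 3·18=54, S→A 5·16=80, T→B 6·17=102. Service 396; fixed 527; total 923.

Total cost: 923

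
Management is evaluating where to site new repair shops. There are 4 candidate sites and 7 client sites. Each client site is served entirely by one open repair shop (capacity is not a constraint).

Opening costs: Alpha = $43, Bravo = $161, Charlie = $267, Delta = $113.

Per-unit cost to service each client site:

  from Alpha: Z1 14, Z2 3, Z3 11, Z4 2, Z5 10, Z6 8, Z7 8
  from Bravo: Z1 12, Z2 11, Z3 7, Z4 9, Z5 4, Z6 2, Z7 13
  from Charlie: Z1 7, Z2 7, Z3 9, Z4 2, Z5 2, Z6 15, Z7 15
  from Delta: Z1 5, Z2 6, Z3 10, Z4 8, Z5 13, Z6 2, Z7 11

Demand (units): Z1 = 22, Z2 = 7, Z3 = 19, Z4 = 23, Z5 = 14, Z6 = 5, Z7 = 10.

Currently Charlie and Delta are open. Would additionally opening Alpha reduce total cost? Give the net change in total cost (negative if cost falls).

Current service cost with {Charlie, Delta}: 517.
Adding Alpha: each client site re-picks its cheapest; new service cost 466, saving 51.
Extra fixed cost: 43. Net change = 43 − 51 = -8.
(Totals: 897 → 889.)

Yes — net change −8 (cost falls by 8).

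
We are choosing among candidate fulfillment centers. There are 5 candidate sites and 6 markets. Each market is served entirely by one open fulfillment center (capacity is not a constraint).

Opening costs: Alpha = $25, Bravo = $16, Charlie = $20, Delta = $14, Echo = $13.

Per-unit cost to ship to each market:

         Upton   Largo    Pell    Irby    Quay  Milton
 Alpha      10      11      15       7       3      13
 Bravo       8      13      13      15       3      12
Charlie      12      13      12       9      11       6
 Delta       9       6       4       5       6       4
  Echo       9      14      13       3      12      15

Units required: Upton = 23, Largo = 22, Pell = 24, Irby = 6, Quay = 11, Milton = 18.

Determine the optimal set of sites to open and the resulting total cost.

Open Bravo and Delta; minimum total cost 577.

For any fixed open set, each market goes to its cheapest open site; total = fixed + service.
{Bravo, Delta}: Upton→Bravo 8·23=184, Largo→Delta 6·22=132, Pell→Delta 4·24=96, Irby→Delta 5·6=30, Quay→Bravo 3·11=33, Milton→Delta 4·18=72. Service 547; fixed 30; total 577.
{Bravo, Delta, Echo}: Upton→Bravo 8·23=184, Largo→Delta 6·22=132, Pell→Delta 4·24=96, Irby→Echo 3·6=18, Quay→Bravo 3·11=33, Milton→Delta 4·18=72. Service 535; fixed 43; total 578.
{Bravo, Charlie, Delta}: Upton→Bravo 8·23=184, Largo→Delta 6·22=132, Pell→Delta 4·24=96, Irby→Delta 5·6=30, Quay→Bravo 3·11=33, Milton→Delta 4·18=72. Service 547; fixed 50; total 597.
{Alpha, Bravo, Charlie, Delta, Echo}: Upton→Bravo 8·23=184, Largo→Delta 6·22=132, Pell→Delta 4·24=96, Irby→Echo 3·6=18, Quay→Alpha 3·11=33, Milton→Delta 4·18=72. Service 535; fixed 88; total 623.
No other subset beats 577.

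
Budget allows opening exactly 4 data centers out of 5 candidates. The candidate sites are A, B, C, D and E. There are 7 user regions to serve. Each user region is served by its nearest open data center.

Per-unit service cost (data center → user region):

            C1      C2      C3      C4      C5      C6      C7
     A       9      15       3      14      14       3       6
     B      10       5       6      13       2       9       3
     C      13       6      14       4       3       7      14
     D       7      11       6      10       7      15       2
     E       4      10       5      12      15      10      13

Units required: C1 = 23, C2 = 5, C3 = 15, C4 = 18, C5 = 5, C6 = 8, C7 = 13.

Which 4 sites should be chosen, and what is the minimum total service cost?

Choose A, C, D and E; total service cost 304.

With exactly 4 open, each user region uses its cheapest among the chosen.
{A, C, D, E}: C1→E 4·23=92, C2→C 6·5=30, C3→A 3·15=45, C4→C 4·18=72, C5→C 3·5=15, C6→A 3·8=24, C7→D 2·13=26. Service cost 304.
{A, B, C, E}: service cost 307
{B, C, D, E}: service cost 356
Among all 5 size-4 choices, {A, C, D, E} is lowest.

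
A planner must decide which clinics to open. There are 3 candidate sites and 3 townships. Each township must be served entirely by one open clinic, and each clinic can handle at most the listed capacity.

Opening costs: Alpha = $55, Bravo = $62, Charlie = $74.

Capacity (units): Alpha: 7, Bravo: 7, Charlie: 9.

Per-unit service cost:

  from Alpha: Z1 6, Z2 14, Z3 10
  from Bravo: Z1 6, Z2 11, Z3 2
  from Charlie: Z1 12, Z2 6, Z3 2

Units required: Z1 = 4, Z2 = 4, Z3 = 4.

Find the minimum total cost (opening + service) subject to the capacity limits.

Minimum total cost: 185

Open {Alpha, Charlie}: Z1→Alpha 6·4=24, Z2→Charlie 6·4=24, Z3→Charlie 2·4=8.
Loads: Alpha carries 4/7, Charlie carries 8/9. Service 56; fixed 129; total 185.
Next best feasible plan costs 192.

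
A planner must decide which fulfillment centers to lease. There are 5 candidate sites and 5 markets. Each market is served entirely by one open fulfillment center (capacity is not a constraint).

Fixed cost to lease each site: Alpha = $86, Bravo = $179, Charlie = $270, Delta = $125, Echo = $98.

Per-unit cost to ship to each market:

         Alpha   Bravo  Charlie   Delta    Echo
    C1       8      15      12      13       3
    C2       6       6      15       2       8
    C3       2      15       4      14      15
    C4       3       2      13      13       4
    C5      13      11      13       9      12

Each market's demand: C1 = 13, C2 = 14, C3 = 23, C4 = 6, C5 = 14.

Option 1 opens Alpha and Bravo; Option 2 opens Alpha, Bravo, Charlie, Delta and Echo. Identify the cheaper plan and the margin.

Option 1: {Alpha, Bravo}: C1→Alpha 8·13=104, C2→Alpha 6·14=84, C3→Alpha 2·23=46, C4→Bravo 2·6=12, C5→Bravo 11·14=154. Service 400; fixed 265; total 665.
Option 2: {Alpha, Bravo, Charlie, Delta, Echo}: C1→Echo 3·13=39, C2→Delta 2·14=28, C3→Alpha 2·23=46, C4→Bravo 2·6=12, C5→Delta 9·14=126. Service 251; fixed 758; total 1009.
Difference: |665 − 1009| = 344.

Option 1 is cheaper by 344.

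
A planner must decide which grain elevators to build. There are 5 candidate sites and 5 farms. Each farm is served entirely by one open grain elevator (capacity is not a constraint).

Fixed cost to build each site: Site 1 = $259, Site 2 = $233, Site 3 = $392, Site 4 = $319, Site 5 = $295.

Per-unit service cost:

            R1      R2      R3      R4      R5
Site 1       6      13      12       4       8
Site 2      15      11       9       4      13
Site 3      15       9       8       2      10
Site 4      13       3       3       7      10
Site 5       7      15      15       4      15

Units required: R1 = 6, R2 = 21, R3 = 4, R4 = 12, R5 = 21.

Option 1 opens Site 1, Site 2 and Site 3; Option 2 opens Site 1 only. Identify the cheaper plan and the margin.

Option 1: {Site 1, Site 2, Site 3}: R1→Site 1 6·6=36, R2→Site 3 9·21=189, R3→Site 3 8·4=32, R4→Site 3 2·12=24, R5→Site 1 8·21=168. Service 449; fixed 884; total 1333.
Option 2: {Site 1}: R1→Site 1 6·6=36, R2→Site 1 13·21=273, R3→Site 1 12·4=48, R4→Site 1 4·12=48, R5→Site 1 8·21=168. Service 573; fixed 259; total 832.
Difference: |1333 − 832| = 501.

Option 2 is cheaper by 501.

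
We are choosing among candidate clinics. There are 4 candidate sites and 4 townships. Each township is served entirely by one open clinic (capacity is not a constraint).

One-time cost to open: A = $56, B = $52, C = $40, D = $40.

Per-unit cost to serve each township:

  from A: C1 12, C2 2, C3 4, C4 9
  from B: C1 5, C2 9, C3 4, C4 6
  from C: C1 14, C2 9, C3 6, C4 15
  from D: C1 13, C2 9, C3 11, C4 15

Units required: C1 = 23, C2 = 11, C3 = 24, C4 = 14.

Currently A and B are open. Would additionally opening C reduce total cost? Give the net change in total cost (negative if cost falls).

Current service cost with {A, B}: 317.
Adding C: each township re-picks its cheapest; new service cost 317, saving 0.
Extra fixed cost: 40. Net change = 40 − 0 = 40.
(Totals: 425 → 465.)

No — net change +40 (cost rises by 40).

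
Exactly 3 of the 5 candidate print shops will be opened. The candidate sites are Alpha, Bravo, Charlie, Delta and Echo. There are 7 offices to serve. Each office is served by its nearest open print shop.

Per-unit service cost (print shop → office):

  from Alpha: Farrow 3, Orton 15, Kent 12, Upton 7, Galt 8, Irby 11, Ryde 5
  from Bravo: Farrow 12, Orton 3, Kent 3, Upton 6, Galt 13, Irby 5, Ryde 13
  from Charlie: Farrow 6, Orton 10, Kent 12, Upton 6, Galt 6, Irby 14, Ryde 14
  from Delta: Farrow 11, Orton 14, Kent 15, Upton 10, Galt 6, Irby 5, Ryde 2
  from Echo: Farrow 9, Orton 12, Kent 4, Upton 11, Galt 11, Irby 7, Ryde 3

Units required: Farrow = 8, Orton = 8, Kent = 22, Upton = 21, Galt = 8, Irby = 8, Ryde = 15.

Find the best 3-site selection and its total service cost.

Choose Alpha, Bravo and Delta; total service cost 358.

With exactly 3 open, each office uses its cheapest among the chosen.
{Alpha, Bravo, Delta}: Farrow→Alpha 3·8=24, Orton→Bravo 3·8=24, Kent→Bravo 3·22=66, Upton→Bravo 6·21=126, Galt→Delta 6·8=48, Irby→Bravo 5·8=40, Ryde→Delta 2·15=30. Service cost 358.
{Bravo, Charlie, Delta}: service cost 382
{Alpha, Bravo, Echo}: service cost 389
Among all 10 size-3 choices, {Alpha, Bravo, Delta} is lowest.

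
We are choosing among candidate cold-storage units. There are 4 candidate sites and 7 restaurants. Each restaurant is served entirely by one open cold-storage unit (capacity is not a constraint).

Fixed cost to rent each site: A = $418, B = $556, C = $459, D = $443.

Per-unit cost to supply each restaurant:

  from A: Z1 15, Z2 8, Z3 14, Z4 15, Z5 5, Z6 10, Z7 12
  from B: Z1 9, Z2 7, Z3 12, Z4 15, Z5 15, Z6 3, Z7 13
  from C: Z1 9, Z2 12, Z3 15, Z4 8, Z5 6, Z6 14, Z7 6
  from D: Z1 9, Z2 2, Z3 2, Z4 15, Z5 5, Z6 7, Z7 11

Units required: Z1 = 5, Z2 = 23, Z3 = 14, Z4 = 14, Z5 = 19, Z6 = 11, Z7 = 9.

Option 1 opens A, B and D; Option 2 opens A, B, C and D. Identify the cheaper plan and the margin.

Option 1 is cheaper by 316.

Option 1: {A, B, D}: Z1→B 9·5=45, Z2→D 2·23=46, Z3→D 2·14=28, Z4→A 15·14=210, Z5→A 5·19=95, Z6→B 3·11=33, Z7→D 11·9=99. Service 556; fixed 1417; total 1973.
Option 2: {A, B, C, D}: Z1→B 9·5=45, Z2→D 2·23=46, Z3→D 2·14=28, Z4→C 8·14=112, Z5→A 5·19=95, Z6→B 3·11=33, Z7→C 6·9=54. Service 413; fixed 1876; total 2289.
Difference: |1973 − 2289| = 316.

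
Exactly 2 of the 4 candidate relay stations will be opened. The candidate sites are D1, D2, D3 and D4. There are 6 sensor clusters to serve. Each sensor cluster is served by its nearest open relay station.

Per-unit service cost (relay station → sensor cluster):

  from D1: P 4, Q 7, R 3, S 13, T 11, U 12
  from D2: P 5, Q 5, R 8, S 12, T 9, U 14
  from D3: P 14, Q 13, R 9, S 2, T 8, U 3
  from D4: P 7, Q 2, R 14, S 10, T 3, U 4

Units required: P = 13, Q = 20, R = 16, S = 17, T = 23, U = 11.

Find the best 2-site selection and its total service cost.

Choose D3 and D4; total service cost 411.

With exactly 2 open, each sensor cluster uses its cheapest among the chosen.
{D3, D4}: P→D4 7·13=91, Q→D4 2·20=40, R→D3 9·16=144, S→D3 2·17=34, T→D4 3·23=69, U→D3 3·11=33. Service cost 411.
{D1, D4}: service cost 423
{D1, D3}: service cost 491
Among all 6 size-2 choices, {D3, D4} is lowest.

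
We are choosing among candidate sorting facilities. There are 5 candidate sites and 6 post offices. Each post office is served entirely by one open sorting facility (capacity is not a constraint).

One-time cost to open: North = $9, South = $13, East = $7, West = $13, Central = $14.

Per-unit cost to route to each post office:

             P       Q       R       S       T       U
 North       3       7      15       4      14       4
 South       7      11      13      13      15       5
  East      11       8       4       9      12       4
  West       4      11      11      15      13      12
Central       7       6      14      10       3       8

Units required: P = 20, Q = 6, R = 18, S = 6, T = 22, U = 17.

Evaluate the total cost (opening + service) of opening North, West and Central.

Each post office is assigned to its cheapest site among the open ones.
{North, West, Central}: P→North 3·20=60, Q→Central 6·6=36, R→West 11·18=198, S→North 4·6=24, T→Central 3·22=66, U→North 4·17=68. Service 452; fixed 36; total 488.

Total cost: 488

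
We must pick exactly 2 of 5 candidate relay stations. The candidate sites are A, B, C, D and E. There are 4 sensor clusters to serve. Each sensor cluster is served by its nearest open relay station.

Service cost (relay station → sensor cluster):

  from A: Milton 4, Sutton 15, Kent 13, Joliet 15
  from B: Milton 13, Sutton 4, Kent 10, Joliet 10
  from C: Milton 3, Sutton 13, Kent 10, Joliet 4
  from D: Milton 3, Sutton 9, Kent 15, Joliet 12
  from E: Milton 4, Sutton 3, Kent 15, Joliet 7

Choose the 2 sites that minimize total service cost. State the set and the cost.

Choose C and E; total service cost 20.

With exactly 2 open, each sensor cluster uses its cheapest among the chosen.
{C, E}: Milton→C 3, Sutton→E 3, Kent→C 10, Joliet→C 4. Service cost 20.
{B, C}: service cost 21
{B, E}: service cost 24
Among all 10 size-2 choices, {C, E} is lowest.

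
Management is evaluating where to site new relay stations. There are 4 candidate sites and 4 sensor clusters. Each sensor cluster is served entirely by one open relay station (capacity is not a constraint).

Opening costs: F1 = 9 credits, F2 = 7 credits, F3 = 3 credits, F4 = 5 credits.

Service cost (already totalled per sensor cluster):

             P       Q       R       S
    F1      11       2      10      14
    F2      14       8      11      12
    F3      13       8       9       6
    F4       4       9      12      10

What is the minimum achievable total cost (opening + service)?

Minimum total cost: 35

For any fixed open set, each sensor cluster goes to its cheapest open site; total = fixed + service.
{F3, F4}: P→F4 4, Q→F3 8, R→F3 9, S→F3 6. Service 27; fixed 8; total 35.
{F1, F3, F4}: service 21 + fixed 17 = 38
{F3}: service 36 + fixed 3 = 39
{F1, F2, F3, F4}: service 21 + fixed 24 = 45
(All 15 nonempty subsets were checked; F3 and F4 is lowest.)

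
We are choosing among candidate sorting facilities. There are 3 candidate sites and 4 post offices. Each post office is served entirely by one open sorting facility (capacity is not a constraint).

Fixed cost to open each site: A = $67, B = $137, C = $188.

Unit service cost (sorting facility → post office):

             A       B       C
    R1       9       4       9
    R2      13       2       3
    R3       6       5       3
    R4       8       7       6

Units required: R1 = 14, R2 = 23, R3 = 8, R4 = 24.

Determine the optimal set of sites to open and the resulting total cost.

For any fixed open set, each post office goes to its cheapest open site; total = fixed + service.
{B}: R1→B 4·14=56, R2→B 2·23=46, R3→B 5·8=40, R4→B 7·24=168. Service 310; fixed 137; total 447.
{A, B}: R1→B 4·14=56, R2→B 2·23=46, R3→B 5·8=40, R4→B 7·24=168. Service 310; fixed 204; total 514.
{C}: R1→C 9·14=126, R2→C 3·23=69, R3→C 3·8=24, R4→C 6·24=144. Service 363; fixed 188; total 551.
{A, B, C}: R1→B 4·14=56, R2→B 2·23=46, R3→C 3·8=24, R4→C 6·24=144. Service 270; fixed 392; total 662.
No other subset beats 447.

Open B only; minimum total cost 447.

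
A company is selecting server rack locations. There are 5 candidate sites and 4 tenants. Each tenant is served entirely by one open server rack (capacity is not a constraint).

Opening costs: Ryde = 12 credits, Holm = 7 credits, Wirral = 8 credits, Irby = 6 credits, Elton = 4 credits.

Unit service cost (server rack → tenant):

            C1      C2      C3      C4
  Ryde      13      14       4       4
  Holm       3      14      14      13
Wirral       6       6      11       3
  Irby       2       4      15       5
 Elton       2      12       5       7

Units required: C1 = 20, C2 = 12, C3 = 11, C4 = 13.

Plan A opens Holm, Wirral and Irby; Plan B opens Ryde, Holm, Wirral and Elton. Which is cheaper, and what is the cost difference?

Plan B is cheaper by 43.

Plan A: {Holm, Wirral, Irby}: C1→Irby 2·20=40, C2→Irby 4·12=48, C3→Wirral 11·11=121, C4→Wirral 3·13=39. Service 248; fixed 21; total 269.
Plan B: {Ryde, Holm, Wirral, Elton}: C1→Elton 2·20=40, C2→Wirral 6·12=72, C3→Ryde 4·11=44, C4→Wirral 3·13=39. Service 195; fixed 31; total 226.
Difference: |269 − 226| = 43.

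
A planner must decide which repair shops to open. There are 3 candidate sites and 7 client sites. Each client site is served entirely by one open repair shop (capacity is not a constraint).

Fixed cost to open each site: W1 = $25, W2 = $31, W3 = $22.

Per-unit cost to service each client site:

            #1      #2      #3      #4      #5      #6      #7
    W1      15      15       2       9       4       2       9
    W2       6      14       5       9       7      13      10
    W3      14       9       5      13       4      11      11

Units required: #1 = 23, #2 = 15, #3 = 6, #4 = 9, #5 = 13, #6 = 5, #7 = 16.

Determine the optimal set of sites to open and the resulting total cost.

Open W1, W2 and W3; minimum total cost 650.

For any fixed open set, each client site goes to its cheapest open site; total = fixed + service.
{W1, W2, W3}: #1→W2 6·23=138, #2→W3 9·15=135, #3→W1 2·6=12, #4→W1 9·9=81, #5→W1 4·13=52, #6→W1 2·5=10, #7→W1 9·16=144. Service 572; fixed 78; total 650.
{W1, W2}: service 647 + fixed 56 = 703
{W2, W3}: #1→W2 6·23=138, #2→W3 9·15=135, #3→W2 5·6=30, #4→W2 9·9=81, #5→W3 4·13=52, #6→W3 11·5=55, #7→W2 10·16=160. Service 651; fixed 53; total 704.
{W3}: #1→W3 14·23=322, #2→W3 9·15=135, #3→W3 5·6=30, #4→W3 13·9=117, #5→W3 4·13=52, #6→W3 11·5=55, #7→W3 11·16=176. Service 887; fixed 22; total 909.
No other subset beats 650.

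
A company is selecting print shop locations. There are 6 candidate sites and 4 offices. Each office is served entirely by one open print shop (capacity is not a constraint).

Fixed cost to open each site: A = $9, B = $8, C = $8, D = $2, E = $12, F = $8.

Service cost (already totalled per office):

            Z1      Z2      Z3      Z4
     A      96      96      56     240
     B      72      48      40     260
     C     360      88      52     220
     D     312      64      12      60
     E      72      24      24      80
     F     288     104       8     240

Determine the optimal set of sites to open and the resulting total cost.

For any fixed open set, each office goes to its cheapest open site; total = fixed + service.
{D, E}: Z1→E 72, Z2→E 24, Z3→D 12, Z4→D 60. Service 168; fixed 14; total 182.
{D, E, F}: Z1→E 72, Z2→E 24, Z3→F 8, Z4→D 60. Service 164; fixed 22; total 186.
{B, D, E}: Z1→B 72, Z2→E 24, Z3→D 12, Z4→D 60. Service 168; fixed 22; total 190.
{A, B, C, D, E, F}: service 164 + fixed 47 = 211
No other subset beats 182.

Open D and E; minimum total cost 182.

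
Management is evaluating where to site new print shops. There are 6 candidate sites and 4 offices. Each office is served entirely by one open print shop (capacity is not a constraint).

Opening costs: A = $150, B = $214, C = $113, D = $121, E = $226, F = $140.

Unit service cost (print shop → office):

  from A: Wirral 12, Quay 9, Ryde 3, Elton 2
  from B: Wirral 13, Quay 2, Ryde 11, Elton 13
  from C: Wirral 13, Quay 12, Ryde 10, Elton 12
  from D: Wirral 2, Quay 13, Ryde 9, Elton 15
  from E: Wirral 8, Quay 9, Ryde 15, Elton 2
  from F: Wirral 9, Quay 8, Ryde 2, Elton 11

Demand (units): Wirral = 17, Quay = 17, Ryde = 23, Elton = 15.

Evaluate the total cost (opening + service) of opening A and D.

Each office is assigned to its cheapest site among the open ones.
{A, D}: Wirral→D 2·17=34, Quay→A 9·17=153, Ryde→A 3·23=69, Elton→A 2·15=30. Service 286; fixed 271; total 557.

Total cost: 557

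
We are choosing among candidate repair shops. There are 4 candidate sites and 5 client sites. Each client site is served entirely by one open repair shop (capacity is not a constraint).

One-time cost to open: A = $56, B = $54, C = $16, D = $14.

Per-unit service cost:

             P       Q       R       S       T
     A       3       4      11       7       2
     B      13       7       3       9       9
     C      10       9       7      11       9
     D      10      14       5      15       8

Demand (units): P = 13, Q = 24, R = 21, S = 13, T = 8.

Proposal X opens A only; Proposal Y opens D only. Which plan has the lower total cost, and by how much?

Proposal X is cheaper by 315.

Proposal X: {A}: P→A 3·13=39, Q→A 4·24=96, R→A 11·21=231, S→A 7·13=91, T→A 2·8=16. Service 473; fixed 56; total 529.
Proposal Y: {D}: P→D 10·13=130, Q→D 14·24=336, R→D 5·21=105, S→D 15·13=195, T→D 8·8=64. Service 830; fixed 14; total 844.
Difference: |529 − 844| = 315.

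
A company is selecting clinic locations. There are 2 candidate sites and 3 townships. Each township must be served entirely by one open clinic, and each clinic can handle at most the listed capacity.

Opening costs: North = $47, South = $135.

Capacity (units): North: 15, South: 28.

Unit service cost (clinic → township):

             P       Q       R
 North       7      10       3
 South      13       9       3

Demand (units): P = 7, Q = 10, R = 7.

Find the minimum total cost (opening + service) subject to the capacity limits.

Open {South}: P→South 13·7=91, Q→South 9·10=90, R→South 3·7=21.
Loads: South carries 24/28. Service 202; fixed 135; total 337.
Next best feasible plan costs 342.

Minimum total cost: 337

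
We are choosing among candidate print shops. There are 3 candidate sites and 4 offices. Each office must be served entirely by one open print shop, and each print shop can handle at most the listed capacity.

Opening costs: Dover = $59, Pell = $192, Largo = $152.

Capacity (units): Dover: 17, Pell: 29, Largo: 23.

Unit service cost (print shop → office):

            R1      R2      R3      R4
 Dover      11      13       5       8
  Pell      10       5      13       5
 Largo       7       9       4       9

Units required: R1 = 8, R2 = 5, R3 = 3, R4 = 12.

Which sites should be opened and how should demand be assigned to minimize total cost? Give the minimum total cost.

Minimum total cost: 396

Open {Pell}: R1→Pell 10·8=80, R2→Pell 5·5=25, R3→Pell 13·3=39, R4→Pell 5·12=60.
Loads: Pell carries 28/29. Service 204; fixed 192; total 396.
Next best feasible plan costs 420.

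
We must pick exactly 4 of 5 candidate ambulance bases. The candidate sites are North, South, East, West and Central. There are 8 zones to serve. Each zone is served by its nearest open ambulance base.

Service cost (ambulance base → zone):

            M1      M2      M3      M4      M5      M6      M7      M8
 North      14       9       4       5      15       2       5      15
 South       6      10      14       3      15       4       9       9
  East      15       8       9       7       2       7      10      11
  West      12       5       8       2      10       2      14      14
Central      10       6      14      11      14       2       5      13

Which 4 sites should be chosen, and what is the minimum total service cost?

Choose North, South, East and West; total service cost 35.

With exactly 4 open, each zone uses its cheapest among the chosen.
{North, South, East, West}: M1→South 6, M2→West 5, M3→North 4, M4→West 2, M5→East 2, M6→North 2, M7→North 5, M8→South 9. Service cost 35.
{North, South, East, Central}: service cost 37
{South, East, West, Central}: service cost 39
Among all 5 size-4 choices, {North, South, East, West} is lowest.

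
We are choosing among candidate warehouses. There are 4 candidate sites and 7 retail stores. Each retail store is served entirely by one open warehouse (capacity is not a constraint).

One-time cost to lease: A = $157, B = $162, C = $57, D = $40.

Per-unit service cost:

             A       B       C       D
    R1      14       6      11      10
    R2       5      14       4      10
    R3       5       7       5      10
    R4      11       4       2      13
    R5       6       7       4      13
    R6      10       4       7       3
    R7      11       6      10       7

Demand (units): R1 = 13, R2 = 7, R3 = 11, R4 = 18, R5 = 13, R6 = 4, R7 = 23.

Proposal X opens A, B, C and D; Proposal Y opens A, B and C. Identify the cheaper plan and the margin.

Proposal Y is cheaper by 36.

Proposal X: {A, B, C, D}: R1→B 6·13=78, R2→C 4·7=28, R3→A 5·11=55, R4→C 2·18=36, R5→C 4·13=52, R6→D 3·4=12, R7→B 6·23=138. Service 399; fixed 416; total 815.
Proposal Y: {A, B, C}: R1→B 6·13=78, R2→C 4·7=28, R3→A 5·11=55, R4→C 2·18=36, R5→C 4·13=52, R6→B 4·4=16, R7→B 6·23=138. Service 403; fixed 376; total 779.
Difference: |815 − 779| = 36.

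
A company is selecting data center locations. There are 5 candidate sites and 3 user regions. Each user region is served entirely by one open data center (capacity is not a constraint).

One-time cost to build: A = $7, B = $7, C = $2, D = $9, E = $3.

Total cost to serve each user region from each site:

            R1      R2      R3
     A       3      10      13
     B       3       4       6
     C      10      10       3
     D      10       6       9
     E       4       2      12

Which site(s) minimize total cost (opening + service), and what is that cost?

For any fixed open set, each user region goes to its cheapest open site; total = fixed + service.
{C, E}: R1→E 4, R2→E 2, R3→C 3. Service 9; fixed 5; total 14.
{B, C}: service 10 + fixed 9 = 19
{A, C, E}: R1→A 3, R2→E 2, R3→C 3. Service 8; fixed 12; total 20.
{A, B, C, D, E}: R1→A 3, R2→E 2, R3→C 3. Service 8; fixed 28; total 36.
No other subset beats 14.

Open C and E; minimum total cost 14.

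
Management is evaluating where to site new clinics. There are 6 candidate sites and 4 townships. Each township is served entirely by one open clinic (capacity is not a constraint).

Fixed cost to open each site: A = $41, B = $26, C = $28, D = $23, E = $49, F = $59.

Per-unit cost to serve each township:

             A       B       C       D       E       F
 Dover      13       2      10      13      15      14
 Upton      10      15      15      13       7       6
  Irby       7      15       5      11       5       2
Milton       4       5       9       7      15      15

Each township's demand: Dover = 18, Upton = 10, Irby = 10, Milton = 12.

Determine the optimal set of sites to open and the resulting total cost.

For any fixed open set, each township goes to its cheapest open site; total = fixed + service.
{B, F}: Dover→B 2·18=36, Upton→F 6·10=60, Irby→F 2·10=20, Milton→B 5·12=60. Service 176; fixed 85; total 261.
{B, D, F}: Dover→B 2·18=36, Upton→F 6·10=60, Irby→F 2·10=20, Milton→B 5·12=60. Service 176; fixed 108; total 284.
{B, C, F}: Dover→B 2·18=36, Upton→F 6·10=60, Irby→F 2·10=20, Milton→B 5·12=60. Service 176; fixed 113; total 289.
{A, B, C, D, E, F}: service 164 + fixed 226 = 390
No other subset beats 261.

Open B and F; minimum total cost 261.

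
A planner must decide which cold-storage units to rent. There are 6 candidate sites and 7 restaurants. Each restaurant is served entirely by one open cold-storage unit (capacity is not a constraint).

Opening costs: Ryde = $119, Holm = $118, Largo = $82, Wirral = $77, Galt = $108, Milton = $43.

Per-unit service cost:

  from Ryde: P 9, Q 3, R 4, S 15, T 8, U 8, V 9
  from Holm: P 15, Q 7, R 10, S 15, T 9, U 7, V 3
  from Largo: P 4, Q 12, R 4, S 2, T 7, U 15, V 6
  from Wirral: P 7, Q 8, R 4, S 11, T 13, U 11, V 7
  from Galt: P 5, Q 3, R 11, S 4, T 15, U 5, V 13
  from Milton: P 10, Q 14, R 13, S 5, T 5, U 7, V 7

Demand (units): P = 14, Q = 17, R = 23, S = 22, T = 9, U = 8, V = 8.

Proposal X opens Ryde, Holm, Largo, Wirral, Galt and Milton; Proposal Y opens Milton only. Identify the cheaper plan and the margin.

Proposal X is cheaper by 88.

Proposal X: {Ryde, Holm, Largo, Wirral, Galt, Milton}: P→Largo 4·14=56, Q→Ryde 3·17=51, R→Ryde 4·23=92, S→Largo 2·22=44, T→Milton 5·9=45, U→Galt 5·8=40, V→Holm 3·8=24. Service 352; fixed 547; total 899.
Proposal Y: {Milton}: P→Milton 10·14=140, Q→Milton 14·17=238, R→Milton 13·23=299, S→Milton 5·22=110, T→Milton 5·9=45, U→Milton 7·8=56, V→Milton 7·8=56. Service 944; fixed 43; total 987.
Difference: |899 − 987| = 88.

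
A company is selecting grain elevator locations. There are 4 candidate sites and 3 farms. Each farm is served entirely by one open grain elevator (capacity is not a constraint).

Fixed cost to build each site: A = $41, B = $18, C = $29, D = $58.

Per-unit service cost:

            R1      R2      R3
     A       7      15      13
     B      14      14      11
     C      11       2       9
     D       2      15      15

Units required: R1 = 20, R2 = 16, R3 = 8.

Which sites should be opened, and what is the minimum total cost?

For any fixed open set, each farm goes to its cheapest open site; total = fixed + service.
{C, D}: R1→D 2·20=40, R2→C 2·16=32, R3→C 9·8=72. Service 144; fixed 87; total 231.
{B, C, D}: service 144 + fixed 105 = 249
{A, C, D}: R1→D 2·20=40, R2→C 2·16=32, R3→C 9·8=72. Service 144; fixed 128; total 272.
{A, B, C, D}: R1→D 2·20=40, R2→C 2·16=32, R3→C 9·8=72. Service 144; fixed 146; total 290.
No other subset beats 231.

Open C and D; minimum total cost 231.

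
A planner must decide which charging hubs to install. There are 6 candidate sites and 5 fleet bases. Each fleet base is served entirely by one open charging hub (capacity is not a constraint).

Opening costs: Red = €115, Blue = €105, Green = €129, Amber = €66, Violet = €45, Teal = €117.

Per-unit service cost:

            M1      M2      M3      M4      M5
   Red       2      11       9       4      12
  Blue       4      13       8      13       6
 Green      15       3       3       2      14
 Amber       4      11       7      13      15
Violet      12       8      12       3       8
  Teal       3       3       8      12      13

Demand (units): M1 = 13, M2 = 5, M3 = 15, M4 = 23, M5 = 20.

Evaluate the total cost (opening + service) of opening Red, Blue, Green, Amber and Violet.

Total cost: 712

Each fleet base is assigned to its cheapest site among the open ones.
{Red, Blue, Green, Amber, Violet}: M1→Red 2·13=26, M2→Green 3·5=15, M3→Green 3·15=45, M4→Green 2·23=46, M5→Blue 6·20=120. Service 252; fixed 460; total 712.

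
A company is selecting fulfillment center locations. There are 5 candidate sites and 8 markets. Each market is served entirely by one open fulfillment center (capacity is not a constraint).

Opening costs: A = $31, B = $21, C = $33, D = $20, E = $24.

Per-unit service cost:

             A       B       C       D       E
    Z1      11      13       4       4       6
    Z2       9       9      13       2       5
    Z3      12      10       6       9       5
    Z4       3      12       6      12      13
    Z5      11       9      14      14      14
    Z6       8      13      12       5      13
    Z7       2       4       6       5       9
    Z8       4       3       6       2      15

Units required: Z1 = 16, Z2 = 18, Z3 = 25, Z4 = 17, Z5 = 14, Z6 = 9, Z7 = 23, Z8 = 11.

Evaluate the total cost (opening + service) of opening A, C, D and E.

Total cost: 651

Each market is assigned to its cheapest site among the open ones.
{A, C, D, E}: Z1→C 4·16=64, Z2→D 2·18=36, Z3→E 5·25=125, Z4→A 3·17=51, Z5→A 11·14=154, Z6→D 5·9=45, Z7→A 2·23=46, Z8→D 2·11=22. Service 543; fixed 108; total 651.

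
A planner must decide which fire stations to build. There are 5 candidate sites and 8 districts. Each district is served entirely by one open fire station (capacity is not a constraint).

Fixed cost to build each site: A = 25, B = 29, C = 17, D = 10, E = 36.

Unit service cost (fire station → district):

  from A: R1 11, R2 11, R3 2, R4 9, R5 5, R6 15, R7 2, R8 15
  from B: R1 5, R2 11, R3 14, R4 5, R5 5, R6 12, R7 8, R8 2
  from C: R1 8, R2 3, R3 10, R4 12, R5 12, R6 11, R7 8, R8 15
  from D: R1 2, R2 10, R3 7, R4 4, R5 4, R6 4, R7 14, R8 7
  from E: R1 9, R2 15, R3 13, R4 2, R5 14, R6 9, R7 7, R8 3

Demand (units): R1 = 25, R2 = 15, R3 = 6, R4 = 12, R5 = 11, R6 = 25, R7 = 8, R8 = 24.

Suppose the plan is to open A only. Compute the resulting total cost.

Each district is assigned to its cheapest site among the open ones.
{A}: R1→A 11·25=275, R2→A 11·15=165, R3→A 2·6=12, R4→A 9·12=108, R5→A 5·11=55, R6→A 15·25=375, R7→A 2·8=16, R8→A 15·24=360. Service 1366; fixed 25; total 1391.

Total cost: 1391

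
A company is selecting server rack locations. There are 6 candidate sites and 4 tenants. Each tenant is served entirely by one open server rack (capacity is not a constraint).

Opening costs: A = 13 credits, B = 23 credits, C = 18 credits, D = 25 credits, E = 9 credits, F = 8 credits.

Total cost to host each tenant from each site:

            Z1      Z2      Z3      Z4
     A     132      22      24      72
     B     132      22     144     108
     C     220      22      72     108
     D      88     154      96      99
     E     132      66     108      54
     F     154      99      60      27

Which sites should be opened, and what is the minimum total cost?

For any fixed open set, each tenant goes to its cheapest open site; total = fixed + service.
{A, D, F}: Z1→D 88, Z2→A 22, Z3→A 24, Z4→F 27. Service 161; fixed 46; total 207.
{A, D, E, F}: service 161 + fixed 55 = 216
{A, C, D, F}: service 161 + fixed 64 = 225
{A, B, C, D, E, F}: service 161 + fixed 96 = 257
No other subset beats 207.

Open A, D and F; minimum total cost 207.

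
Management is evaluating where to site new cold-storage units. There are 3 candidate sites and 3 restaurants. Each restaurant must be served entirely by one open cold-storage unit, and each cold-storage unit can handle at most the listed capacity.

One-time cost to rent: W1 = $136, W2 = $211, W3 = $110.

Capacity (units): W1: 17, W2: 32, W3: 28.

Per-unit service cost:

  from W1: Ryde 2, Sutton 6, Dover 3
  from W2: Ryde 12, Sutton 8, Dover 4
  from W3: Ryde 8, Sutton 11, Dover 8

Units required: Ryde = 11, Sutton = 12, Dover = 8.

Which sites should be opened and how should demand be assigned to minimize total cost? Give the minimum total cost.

Minimum total cost: 464

Open {W1, W3}: Ryde→W1 2·11=22, Sutton→W3 11·12=132, Dover→W3 8·8=64.
Loads: W1 carries 11/17, W3 carries 20/28. Service 218; fixed 246; total 464.
Next best feasible plan costs 470.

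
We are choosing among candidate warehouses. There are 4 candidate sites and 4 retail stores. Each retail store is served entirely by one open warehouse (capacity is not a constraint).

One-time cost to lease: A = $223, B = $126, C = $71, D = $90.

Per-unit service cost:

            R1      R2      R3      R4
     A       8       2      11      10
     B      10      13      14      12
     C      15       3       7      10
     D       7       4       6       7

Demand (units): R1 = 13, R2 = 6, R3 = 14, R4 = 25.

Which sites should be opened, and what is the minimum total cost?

Open D only; minimum total cost 464.

For any fixed open set, each retail store goes to its cheapest open site; total = fixed + service.
{D}: R1→D 7·13=91, R2→D 4·6=24, R3→D 6·14=84, R4→D 7·25=175. Service 374; fixed 90; total 464.
{C, D}: service 368 + fixed 161 = 529
{B, D}: service 374 + fixed 216 = 590
{A, B, C, D}: service 362 + fixed 510 = 872
No other subset beats 464.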